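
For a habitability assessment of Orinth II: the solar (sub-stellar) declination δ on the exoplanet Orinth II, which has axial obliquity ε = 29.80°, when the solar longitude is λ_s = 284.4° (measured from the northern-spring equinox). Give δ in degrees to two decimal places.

sin δ = sin ε · sin λ_s = sin 29.80° × sin 284.4° = -0.481361.
δ = arcsin(-0.481361) = -28.77°.

δ = -28.77°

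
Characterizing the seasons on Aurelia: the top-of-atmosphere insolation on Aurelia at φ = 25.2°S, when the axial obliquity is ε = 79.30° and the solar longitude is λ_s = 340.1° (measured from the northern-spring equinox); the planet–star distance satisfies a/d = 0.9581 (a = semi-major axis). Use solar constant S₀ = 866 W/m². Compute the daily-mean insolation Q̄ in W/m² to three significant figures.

Q̄ ≈ 275 W/m²

Solar declination: sin δ = sin ε · sin λ_s = sin 79.30° × sin 340.1° = -0.33446, so δ = -19.540°.
cos H₀ = −tan(-25.2°) tan(-19.540°) = -0.1670, H₀ = 1.7386 rad.
Bracket: H₀ sin φ sin δ + cos φ cos δ sin H₀ = 1.7386×-0.42578×-0.33446 + 0.90483×0.94241×0.98596 = 0.247588 + 0.840749 = 1.088337.
Inverse-square distance factor (a/d)² = 0.9581² = 0.917956.
Q̄ = (S₀/π) × 0.917956 × [bracket] = (866/π) × 0.917956 × 1.088337 = 275.4 W/m².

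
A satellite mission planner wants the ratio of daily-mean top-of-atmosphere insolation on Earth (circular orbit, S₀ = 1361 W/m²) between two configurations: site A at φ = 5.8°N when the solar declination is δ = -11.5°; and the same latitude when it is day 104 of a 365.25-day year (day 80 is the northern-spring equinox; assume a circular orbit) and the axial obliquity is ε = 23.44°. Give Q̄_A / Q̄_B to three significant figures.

— Configuration A (φ=+5.8°):
cos H₀ = −tan(+5.8°) tan(-11.500°) = 0.0207, H₀ = 1.5501 rad.
Bracket: H₀ sin φ sin δ + cos φ cos δ sin H₀ = 1.5501×0.10106×-0.19937 + 0.99488×0.97992×0.99979 = -0.031232 + 0.974698 = 0.943466.
Q̄ = (S₀/π) × [bracket] = (1361/π) × 0.943466 = 408.73 W/m².
— Configuration B (φ=+5.8°):
Solar longitude: λ_s = 360° × (104 − 80)/365.25 = 23.655°.
sin δ = sin 23.44° × sin 23.655° = 0.15960, so δ = +9.184°.
cos H₀ = −tan(+5.8°) tan(+9.184°) = -0.0164, H₀ = 1.5872 rad.
Bracket: H₀ sin φ sin δ + cos φ cos δ sin H₀ = 1.5872×0.10106×0.15960 + 0.99488×0.98718×0.99987 = 0.025600 + 0.981998 = 1.007598.
Q̄ = (S₀/π) × [bracket] = (1361/π) × 1.007598 = 436.51 W/m².
Ratio Q̄_A / Q̄_B = 408.73 / 436.51 = 0.9364.

Q̄_A / Q̄_B ≈ 0.936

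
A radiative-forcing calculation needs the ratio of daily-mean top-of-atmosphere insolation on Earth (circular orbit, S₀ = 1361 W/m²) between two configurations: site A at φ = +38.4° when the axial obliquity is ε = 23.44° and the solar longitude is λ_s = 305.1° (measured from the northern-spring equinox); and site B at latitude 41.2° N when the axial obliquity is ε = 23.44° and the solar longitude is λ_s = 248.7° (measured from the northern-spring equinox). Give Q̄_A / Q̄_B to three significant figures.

— Configuration A (φ=+38.4°):
Solar declination: sin δ = sin ε · sin λ_s = sin 23.44° × sin 305.1° = -0.32545, so δ = -18.993°.
cos H₀ = −tan(+38.4°) tan(-18.993°) = 0.2728, H₀ = 1.2945 rad.
Bracket: H₀ sin φ sin δ + cos φ cos δ sin H₀ = 1.2945×0.62115×-0.32545 + 0.78369×0.94556×0.96207 = -0.261687 + 0.712919 = 0.451232.
Q̄ = (S₀/π) × [bracket] = (1361/π) × 0.451232 = 195.48 W/m².
— Configuration B (φ=+41.2°):
Solar declination: sin δ = sin ε · sin λ_s = sin 23.44° × sin 248.7° = -0.37062, so δ = -21.754°.
cos H₀ = −tan(+41.2°) tan(-21.754°) = 0.3493, H₀ = 1.2139 rad.
Bracket: H₀ sin φ sin δ + cos φ cos δ sin H₀ = 1.2139×0.65869×-0.37062 + 0.75241×0.92879×0.93700 = -0.296342 + 0.654805 = 0.358463.
Q̄ = (S₀/π) × [bracket] = (1361/π) × 0.358463 = 155.29 W/m².
Ratio Q̄_A / Q̄_B = 195.48 / 155.29 = 1.259.

Q̄_A / Q̄_B ≈ 1.26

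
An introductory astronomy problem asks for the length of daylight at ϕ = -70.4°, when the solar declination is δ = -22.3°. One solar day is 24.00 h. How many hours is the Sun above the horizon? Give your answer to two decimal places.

24.00 h

Sunrise equation: cos h₀ = −tan ϕ · tan δ = -1.1518 ≤ −1, so the Sun never sets (polar day) and h₀ = π.
Daylight = 2h₀/(2π) × 24.00 h = (3.1416/π) × 24.00 = 24.00 h.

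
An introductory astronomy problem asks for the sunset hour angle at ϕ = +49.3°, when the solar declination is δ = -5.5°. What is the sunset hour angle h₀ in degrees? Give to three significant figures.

h₀ = 83.6°

cos h₀ = −tan ϕ · tan δ = −tan(+49.3°) × tan(-5.500°) = 0.1119, so h₀ = 1.4586 rad = 83.57°.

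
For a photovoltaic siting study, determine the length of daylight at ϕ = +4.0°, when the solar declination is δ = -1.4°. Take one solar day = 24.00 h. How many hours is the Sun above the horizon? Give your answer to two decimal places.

11.99 h

cos h₀ = −tan ϕ · tan δ = −tan(+4.0°) × tan(-1.400°) = 0.0017, so h₀ = 1.5691 rad = 89.90°.
Daylight = 2h₀/(2π) × 24.00 h = (1.5691/π) × 24.00 = 11.99 h.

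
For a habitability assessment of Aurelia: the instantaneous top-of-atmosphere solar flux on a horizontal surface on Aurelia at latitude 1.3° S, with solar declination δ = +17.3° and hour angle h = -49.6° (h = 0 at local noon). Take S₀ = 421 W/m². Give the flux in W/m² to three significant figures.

258 W/m²

cos θ_z = sin φ sin δ + cos φ cos δ cos h = -0.006747 + 0.618640 = 0.611893.
Flux = S₀ · cos θ_z = 421 × 0.611893 = 257.6 W/m².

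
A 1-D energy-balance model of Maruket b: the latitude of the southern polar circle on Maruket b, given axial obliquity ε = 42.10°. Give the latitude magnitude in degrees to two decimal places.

47.90°

The polar circle is the lowest latitude that experiences at least one full rotation of continuous darkness at the northern-summer solstice; it lies at |ϕ| = 90° − ε = 90° − 42.10° = 47.90°.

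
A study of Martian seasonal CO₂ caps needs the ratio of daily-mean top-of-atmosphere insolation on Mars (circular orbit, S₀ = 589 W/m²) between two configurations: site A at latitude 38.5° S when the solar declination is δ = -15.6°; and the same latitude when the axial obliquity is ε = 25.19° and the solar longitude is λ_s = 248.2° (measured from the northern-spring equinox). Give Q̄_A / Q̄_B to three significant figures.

Q̄_A / Q̄_B ≈ 0.902

— Configuration A (φ=-38.5°):
cos H₀ = −tan(-38.5°) tan(-15.600°) = -0.2221, H₀ = 1.7948 rad.
Bracket: H₀ sin φ sin δ + cos φ cos δ sin H₀ = 1.7948×-0.62251×-0.26892 + 0.78261×0.96316×0.97503 = 0.300459 + 0.734957 = 1.035416.
Q̄ = (S₀/π) × [bracket] = (589/π) × 1.035416 = 194.12 W/m².
— Configuration B (φ=-38.5°):
Solar declination: sin δ = sin ε · sin λ_s = sin 25.19° × sin 248.2° = -0.39518, so δ = -23.277°.
cos H₀ = −tan(-38.5°) tan(-23.277°) = -0.3422, H₀ = 1.9201 rad.
Bracket: H₀ sin φ sin δ + cos φ cos δ sin H₀ = 1.9201×-0.62251×-0.39518 + 0.78261×0.91860×0.93963 = 0.472351 + 0.675505 = 1.147856.
Q̄ = (S₀/π) × [bracket] = (589/π) × 1.147856 = 215.21 W/m².
Ratio Q̄_A / Q̄_B = 194.12 / 215.21 = 0.9020.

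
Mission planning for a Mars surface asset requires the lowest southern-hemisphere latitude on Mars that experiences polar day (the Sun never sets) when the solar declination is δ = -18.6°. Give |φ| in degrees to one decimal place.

Polar day requires cos H₀ = −tan φ tan δ ≤ −1, i.e. tan φ tan δ ≥ 1.
The boundary is |tan φ| · |tan δ| = 1, so |φ| = 90° − |δ| = 90° − 18.6° = 71.4° in the southern hemisphere.

|φ| = 71.4°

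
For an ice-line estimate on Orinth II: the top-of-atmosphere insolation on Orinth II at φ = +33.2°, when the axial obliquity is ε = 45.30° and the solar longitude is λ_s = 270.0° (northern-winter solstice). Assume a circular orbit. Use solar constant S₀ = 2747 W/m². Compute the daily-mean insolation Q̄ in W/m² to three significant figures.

Solar declination: sin δ = sin ε · sin λ_s = sin 45.30° × sin 270.0° = -0.71080, so δ = -45.300°.
cos H₀ = −tan(+33.2°) tan(-45.300°) = 0.6613, H₀ = 0.8483 rad.
Bracket: H₀ sin φ sin δ + cos φ cos δ sin H₀ = 0.8483×0.54756×-0.71080 + 0.83676×0.70339×0.75015 = -0.330163 + 0.441515 = 0.111352.
Q̄ = (S₀/π) × [bracket] = (2747/π) × 0.111352 = 97.37 W/m².

Q̄ ≈ 97.4 W/m²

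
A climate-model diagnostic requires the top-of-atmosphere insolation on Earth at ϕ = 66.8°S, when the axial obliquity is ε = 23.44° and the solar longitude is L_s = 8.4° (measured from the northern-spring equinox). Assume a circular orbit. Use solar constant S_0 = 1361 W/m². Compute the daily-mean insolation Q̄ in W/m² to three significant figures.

Solar declination: sin δ = sin ε · sin L_s = sin 23.44° × sin 8.4° = 0.05811, so δ = +3.331°.
cos h₀ = −tan(-66.8°) tan(+3.331°) = 0.1358, h₀ = 1.4346 rad.
Bracket: h₀ sin ϕ sin δ + cos ϕ cos δ sin h₀ = 1.4346×-0.91914×0.05811 + 0.39394×0.99831×0.99073 = -0.076624 + 0.389629 = 0.313005.
Q̄ = (S_0/π) × [bracket] = (1361/π) × 0.313005 = 135.6 W/m².

Q̄ ≈ 136 W/m²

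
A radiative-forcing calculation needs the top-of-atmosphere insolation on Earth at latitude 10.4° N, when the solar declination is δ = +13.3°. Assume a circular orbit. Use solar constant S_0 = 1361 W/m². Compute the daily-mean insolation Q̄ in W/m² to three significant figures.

Q̄ ≈ 443 W/m²

cos h₀ = −tan(+10.4°) tan(+13.300°) = -0.0434, h₀ = 1.6142 rad.
Bracket: h₀ sin ϕ sin δ + cos ϕ cos δ sin h₀ = 1.6142×0.18052×0.23005 + 0.98357×0.97318×0.99906 = 0.067036 + 0.956291 = 1.023327.
Q̄ = (S_0/π) × [bracket] = (1361/π) × 1.023327 = 443.3 W/m².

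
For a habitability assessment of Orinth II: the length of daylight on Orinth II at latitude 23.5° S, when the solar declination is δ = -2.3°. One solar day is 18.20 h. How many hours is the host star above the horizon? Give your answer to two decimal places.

9.20 h

cos H₀ = −tan φ · tan δ = −tan(-23.5°) × tan(-2.300°) = -0.0175, so H₀ = 1.5883 rad = 91.00°.
Daylight = 2H₀/(2π) × 18.20 h = (1.5883/π) × 18.20 = 9.20 h.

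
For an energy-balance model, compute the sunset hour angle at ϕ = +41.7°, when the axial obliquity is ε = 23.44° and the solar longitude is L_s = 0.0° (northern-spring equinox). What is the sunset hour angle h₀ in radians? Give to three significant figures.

Solar declination: sin δ = sin ε · sin L_s = sin 23.44° × sin 0.0° = 0.00000, so δ = +0.000°.
cos h₀ = −tan ϕ · tan δ = −tan(+41.7°) × tan(+0.000°) = -0.0000, so h₀ = 1.5708 rad = 90.00°.

h₀ = 1.57 rad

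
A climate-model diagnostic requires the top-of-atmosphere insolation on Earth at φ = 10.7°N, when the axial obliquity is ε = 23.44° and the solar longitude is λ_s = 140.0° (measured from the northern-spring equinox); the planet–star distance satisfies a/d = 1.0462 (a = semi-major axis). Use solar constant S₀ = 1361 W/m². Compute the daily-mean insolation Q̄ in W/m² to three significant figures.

Solar declination: sin δ = sin ε · sin λ_s = sin 23.44° × sin 140.0° = 0.25569, so δ = +14.815°.
cos H₀ = −tan(+10.7°) tan(+14.815°) = -0.0500, H₀ = 1.6208 rad.
Bracket: H₀ sin φ sin δ + cos φ cos δ sin H₀ = 1.6208×0.18567×0.25569 + 0.98261×0.96676×0.99875 = 0.076946 + 0.948761 = 1.025707.
Inverse-square distance factor (a/d)² = 1.0462² = 1.094534.
Q̄ = (S₀/π) × 1.094534 × [bracket] = (1361/π) × 1.094534 × 1.025707 = 486.4 W/m².

Q̄ ≈ 486 W/m²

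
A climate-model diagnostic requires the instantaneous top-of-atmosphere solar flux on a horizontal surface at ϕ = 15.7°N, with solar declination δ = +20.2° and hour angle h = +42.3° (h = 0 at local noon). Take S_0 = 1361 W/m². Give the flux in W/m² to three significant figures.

cos θ_z = sin ϕ sin δ + cos ϕ cos δ cos h = 0.093438 + 0.668242 = 0.761680.
Flux = S_0 · cos θ_z = 1361 × 0.761680 = 1037 W/m².

1.04e+03 W/m²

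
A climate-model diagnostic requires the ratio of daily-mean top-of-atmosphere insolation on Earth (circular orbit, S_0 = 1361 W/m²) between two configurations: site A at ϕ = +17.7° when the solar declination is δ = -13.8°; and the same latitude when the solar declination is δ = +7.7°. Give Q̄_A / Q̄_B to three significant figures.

— Configuration A (ϕ=+17.7°):
cos h₀ = −tan(+17.7°) tan(-13.800°) = 0.0784, h₀ = 1.4923 rad.
Bracket: h₀ sin ϕ sin δ + cos ϕ cos δ sin h₀ = 1.4923×0.30403×-0.23853 + 0.95266×0.97113×0.99692 = -0.108222 + 0.922307 = 0.814085.
Q̄ = (S_0/π) × [bracket] = (1361/π) × 0.814085 = 352.68 W/m².
— Configuration B (ϕ=+17.7°):
cos h₀ = −tan(+17.7°) tan(+7.700°) = -0.0431, h₀ = 1.6140 rad.
Bracket: h₀ sin ϕ sin δ + cos ϕ cos δ sin h₀ = 1.6140×0.30403×0.13399 + 0.95266×0.99098×0.99907 = 0.065749 + 0.943189 = 1.008938.
Q̄ = (S_0/π) × [bracket] = (1361/π) × 1.008938 = 437.09 W/m².
Ratio Q̄_A / Q̄_B = 352.68 / 437.09 = 0.8069.

Q̄_A / Q̄_B ≈ 0.807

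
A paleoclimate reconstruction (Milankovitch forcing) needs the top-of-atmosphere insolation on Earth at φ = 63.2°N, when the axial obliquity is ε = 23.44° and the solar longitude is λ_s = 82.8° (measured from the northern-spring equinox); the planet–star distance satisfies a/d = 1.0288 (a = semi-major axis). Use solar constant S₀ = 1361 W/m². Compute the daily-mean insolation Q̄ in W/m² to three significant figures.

Q̄ ≈ 518 W/m²

Solar declination: sin δ = sin ε · sin λ_s = sin 23.44° × sin 82.8° = 0.39465, so δ = +23.244°.
cos H₀ = −tan(+63.2°) tan(+23.244°) = -0.8503, H₀ = 2.5873 rad.
Bracket: H₀ sin φ sin δ + cos φ cos δ sin H₀ = 2.5873×0.89259×0.39465 + 0.45088×0.91883×0.52631 = 0.911404 + 0.218041 = 1.129445.
Inverse-square distance factor (a/d)² = 1.0288² = 1.058429.
Q̄ = (S₀/π) × 1.058429 × [bracket] = (1361/π) × 1.058429 × 1.129445 = 517.9 W/m².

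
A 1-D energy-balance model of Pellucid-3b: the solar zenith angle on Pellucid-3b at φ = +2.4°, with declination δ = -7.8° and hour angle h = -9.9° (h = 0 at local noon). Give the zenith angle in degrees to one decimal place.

θ_z = 14.2°

cos θ_z = sin φ sin δ + cos φ cos δ cos h = -0.005683 + 0.975139 = 0.969456.
θ_z = arccos(0.969456) = 14.2°.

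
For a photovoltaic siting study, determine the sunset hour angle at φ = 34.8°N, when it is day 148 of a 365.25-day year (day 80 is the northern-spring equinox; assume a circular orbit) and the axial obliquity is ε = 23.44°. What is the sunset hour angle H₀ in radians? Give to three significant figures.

Solar longitude: λ_s = 360° × (148 − 80)/365.25 = 67.023°.
sin δ = sin 23.44° × sin 67.023° = 0.36623, so δ = +21.483°.
cos H₀ = −tan φ · tan δ = −tan(+34.8°) × tan(+21.483°) = -0.2735, so H₀ = 1.8479 rad = 105.87°.

H₀ = 1.85 rad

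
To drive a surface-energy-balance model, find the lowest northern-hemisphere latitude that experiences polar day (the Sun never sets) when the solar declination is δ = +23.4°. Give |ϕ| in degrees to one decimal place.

Polar day requires cos h₀ = −tan ϕ tan δ ≤ −1, i.e. tan ϕ tan δ ≥ 1.
The boundary is |tan ϕ| · |tan δ| = 1, so |ϕ| = 90° − |δ| = 90° − 23.4° = 66.6° in the northern hemisphere.

|ϕ| = 66.6°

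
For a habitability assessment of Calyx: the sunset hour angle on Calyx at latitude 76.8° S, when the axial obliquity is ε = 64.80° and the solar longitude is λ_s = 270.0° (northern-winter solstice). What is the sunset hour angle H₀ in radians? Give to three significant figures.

Solar declination: sin δ = sin ε · sin λ_s = sin 64.80° × sin 270.0° = -0.90483, so δ = -64.800°.
Sunrise equation: cos H₀ = −tan φ · tan δ = -9.0604 ≤ −1, so the host star never sets (polar day) and H₀ = π.

H₀ = 3.14 rad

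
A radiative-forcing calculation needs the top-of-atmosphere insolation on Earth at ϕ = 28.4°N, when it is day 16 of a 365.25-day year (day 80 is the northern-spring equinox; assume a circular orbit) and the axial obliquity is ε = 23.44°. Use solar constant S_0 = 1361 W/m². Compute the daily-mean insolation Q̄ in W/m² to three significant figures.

Q̄ ≈ 249 W/m²

Solar longitude: L_s = 360° × (16 − 80)/365.25 = -63.080°, i.e. -63.080° + 360° = 296.920°.
sin δ = sin 23.44° × sin 296.920° = -0.35468, so δ = -20.774°.
cos h₀ = −tan(+28.4°) tan(-20.774°) = 0.2051, h₀ = 1.3642 rad.
Bracket: h₀ sin ϕ sin δ + cos ϕ cos δ sin h₀ = 1.3642×0.47562×-0.35468 + 0.87965×0.93499×0.97874 = -0.230131 + 0.804978 = 0.574847.
Q̄ = (S_0/π) × [bracket] = (1361/π) × 0.574847 = 249.0 W/m².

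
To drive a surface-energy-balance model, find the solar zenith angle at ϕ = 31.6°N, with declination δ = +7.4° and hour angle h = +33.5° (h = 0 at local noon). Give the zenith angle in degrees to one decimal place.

θ_z = 39.5°

cos θ_z = sin ϕ sin δ + cos ϕ cos δ cos h = 0.067487 + 0.704328 = 0.771815.
θ_z = arccos(0.771815) = 39.5°.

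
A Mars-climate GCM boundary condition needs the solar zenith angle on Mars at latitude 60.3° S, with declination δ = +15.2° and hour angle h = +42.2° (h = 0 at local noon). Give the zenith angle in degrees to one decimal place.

θ_z = 82.7°

cos θ_z = sin φ sin δ + cos φ cos δ cos h = -0.227746 + 0.354198 = 0.126452.
θ_z = arccos(0.126452) = 82.7°.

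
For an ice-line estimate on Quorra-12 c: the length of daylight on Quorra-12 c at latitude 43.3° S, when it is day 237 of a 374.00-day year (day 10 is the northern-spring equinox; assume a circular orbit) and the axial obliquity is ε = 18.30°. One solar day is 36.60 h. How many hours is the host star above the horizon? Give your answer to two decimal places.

20.50 h

Solar longitude: λ_s = 360° × (237 − 10)/374.00 = 218.503°.
sin δ = sin 18.30° × sin 218.503° = -0.19548, so δ = -11.273°.
cos H₀ = −tan φ · tan δ = −tan(-43.3°) × tan(-11.273°) = -0.1878, so H₀ = 1.7597 rad = 100.83°.
Daylight = 2H₀/(2π) × 36.60 h = (1.7597/π) × 36.60 = 20.50 h.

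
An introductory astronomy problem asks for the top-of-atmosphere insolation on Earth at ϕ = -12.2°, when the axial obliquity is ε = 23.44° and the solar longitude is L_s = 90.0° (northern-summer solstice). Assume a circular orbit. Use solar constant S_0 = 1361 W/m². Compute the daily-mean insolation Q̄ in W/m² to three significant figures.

Q̄ ≈ 333 W/m²

Solar declination: sin δ = sin ε · sin L_s = sin 23.44° × sin 90.0° = 0.39779, so δ = +23.440°.
cos h₀ = −tan(-12.2°) tan(+23.440°) = 0.0937, h₀ = 1.4769 rad.
Bracket: h₀ sin ϕ sin δ + cos ϕ cos δ sin h₀ = 1.4769×-0.21132×0.39779 + 0.97742×0.91748×0.99560 = -0.124150 + 0.892818 = 0.768668.
Q̄ = (S_0/π) × [bracket] = (1361/π) × 0.768668 = 333.0 W/m².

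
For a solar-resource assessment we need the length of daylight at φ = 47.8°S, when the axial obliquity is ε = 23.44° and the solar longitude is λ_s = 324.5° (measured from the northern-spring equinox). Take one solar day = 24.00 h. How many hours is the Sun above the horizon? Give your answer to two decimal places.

14.02 h

Solar declination: sin δ = sin ε · sin λ_s = sin 23.44° × sin 324.5° = -0.23100, so δ = -13.356°.
cos H₀ = −tan φ · tan δ = −tan(-47.8°) × tan(-13.356°) = -0.2618, so H₀ = 1.8357 rad = 105.18°.
Daylight = 2H₀/(2π) × 24.00 h = (1.8357/π) × 24.00 = 14.02 h.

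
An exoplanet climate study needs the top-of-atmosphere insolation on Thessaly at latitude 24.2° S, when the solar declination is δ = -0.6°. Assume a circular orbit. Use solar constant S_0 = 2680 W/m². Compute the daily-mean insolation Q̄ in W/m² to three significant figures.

Q̄ ≈ 784 W/m²

cos h₀ = −tan(-24.2°) tan(-0.600°) = -0.0047, h₀ = 1.5755 rad.
Bracket: h₀ sin ϕ sin δ + cos ϕ cos δ sin h₀ = 1.5755×-0.40992×-0.01047 + 0.91212×0.99995×0.99999 = 0.006762 + 0.912065 = 0.918827.
Q̄ = (S_0/π) × [bracket] = (2680/π) × 0.918827 = 783.8 W/m².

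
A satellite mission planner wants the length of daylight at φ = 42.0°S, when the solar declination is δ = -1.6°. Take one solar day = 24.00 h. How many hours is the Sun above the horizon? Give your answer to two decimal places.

cos H₀ = −tan φ · tan δ = −tan(-42.0°) × tan(-1.600°) = -0.0252, so H₀ = 1.5959 rad = 91.44°.
Daylight = 2H₀/(2π) × 24.00 h = (1.5959/π) × 24.00 = 12.19 h.

12.19 h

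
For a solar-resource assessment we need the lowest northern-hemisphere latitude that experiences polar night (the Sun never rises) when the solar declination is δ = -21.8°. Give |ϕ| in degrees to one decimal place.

|ϕ| = 68.2°

Polar night requires cos h₀ = −tan ϕ tan δ ≥ 1, i.e. tan ϕ tan δ ≤ −1.
The boundary is |tan ϕ| · |tan δ| = 1, so |ϕ| = 90° − |δ| = 90° − 21.8° = 68.2° in the northern hemisphere.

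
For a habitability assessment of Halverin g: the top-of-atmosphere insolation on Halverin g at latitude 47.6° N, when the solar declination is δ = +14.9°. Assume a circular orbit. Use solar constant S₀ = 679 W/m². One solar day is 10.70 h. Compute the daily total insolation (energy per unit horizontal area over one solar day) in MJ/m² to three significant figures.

cos H₀ = −tan(+47.6°) tan(+14.900°) = -0.2914, H₀ = 1.8665 rad.
Bracket: H₀ sin φ sin δ + cos φ cos δ sin H₀ = 1.8665×0.73846×0.25713 + 0.67430×0.96638×0.95660 = 0.354411 + 0.623349 = 0.977760.
Q̄ = (S₀/π) × [bracket] = (679/π) × 0.977760 = 211.33 W/m².
Daily total = Q̄ × 10.70 h × 3600 s/h = 211.33 × 10.70 × 3600 / 10⁶ = 8.140 MJ/m².

8.14 MJ/m²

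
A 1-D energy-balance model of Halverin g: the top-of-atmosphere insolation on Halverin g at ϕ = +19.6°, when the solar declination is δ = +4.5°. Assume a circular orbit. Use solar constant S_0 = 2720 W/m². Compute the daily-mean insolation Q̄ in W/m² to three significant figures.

cos h₀ = −tan(+19.6°) tan(+4.500°) = -0.0280, h₀ = 1.5988 rad.
Bracket: h₀ sin ϕ sin δ + cos ϕ cos δ sin h₀ = 1.5988×0.33545×0.07846 + 0.94206×0.99692×0.99961 = 0.042079 + 0.938792 = 0.980871.
Q̄ = (S_0/π) × [bracket] = (2720/π) × 0.980871 = 849.2 W/m².

Q̄ ≈ 849 W/m²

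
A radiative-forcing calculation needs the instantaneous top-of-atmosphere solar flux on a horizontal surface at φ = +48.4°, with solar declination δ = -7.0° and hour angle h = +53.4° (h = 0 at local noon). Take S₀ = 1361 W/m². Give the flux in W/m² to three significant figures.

cos θ_z = sin φ sin δ + cos φ cos δ cos h = -0.091134 + 0.392899 = 0.301765.
Flux = S₀ · cos θ_z = 1361 × 0.301765 = 410.7 W/m².

411 W/m²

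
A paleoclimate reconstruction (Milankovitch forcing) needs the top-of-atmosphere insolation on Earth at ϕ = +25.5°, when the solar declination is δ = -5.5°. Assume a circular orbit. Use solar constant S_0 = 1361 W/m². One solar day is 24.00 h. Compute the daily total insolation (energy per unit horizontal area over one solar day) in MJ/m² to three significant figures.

cos h₀ = −tan(+25.5°) tan(-5.500°) = 0.0459, h₀ = 1.5249 rad.
Bracket: h₀ sin ϕ sin δ + cos ϕ cos δ sin h₀ = 1.5249×0.43051×-0.09585 + 0.90259×0.99540×0.99894 = -0.062924 + 0.897486 = 0.834562.
Q̄ = (S_0/π) × [bracket] = (1361/π) × 0.834562 = 361.55 W/m².
Daily total = Q̄ × 24.00 h × 3600 s/h = 361.55 × 24.00 × 3600 / 10⁶ = 31.24 MJ/m².

31.2 MJ/m²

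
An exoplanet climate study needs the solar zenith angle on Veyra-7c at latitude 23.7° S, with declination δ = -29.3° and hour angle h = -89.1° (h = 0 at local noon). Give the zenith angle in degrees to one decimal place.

θ_z = 77.9°

cos θ_z = sin ϕ sin δ + cos ϕ cos δ cos h = 0.196706 + 0.012543 = 0.209249.
θ_z = arccos(0.209249) = 77.9°.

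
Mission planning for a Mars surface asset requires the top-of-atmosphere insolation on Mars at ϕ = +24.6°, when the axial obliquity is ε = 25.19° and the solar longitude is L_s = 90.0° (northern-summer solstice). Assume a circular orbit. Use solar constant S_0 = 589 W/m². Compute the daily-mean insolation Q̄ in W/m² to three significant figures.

Solar declination: sin δ = sin ε · sin L_s = sin 25.19° × sin 90.0° = 0.42562, so δ = +25.190°.
cos h₀ = −tan(+24.6°) tan(+25.190°) = -0.2153, h₀ = 1.7878 rad.
Bracket: h₀ sin ϕ sin δ + cos ϕ cos δ sin h₀ = 1.7878×0.41628×0.42562 + 0.90924×0.90490×0.97654 = 0.316757 + 0.803469 = 1.120226.
Q̄ = (S_0/π) × [bracket] = (589/π) × 1.120226 = 210.0 W/m².

Q̄ ≈ 210 W/m²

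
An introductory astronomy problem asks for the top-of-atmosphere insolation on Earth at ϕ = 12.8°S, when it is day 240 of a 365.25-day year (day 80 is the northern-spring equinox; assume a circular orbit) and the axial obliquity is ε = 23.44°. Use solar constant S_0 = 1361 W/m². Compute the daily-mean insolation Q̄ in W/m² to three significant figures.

Solar longitude: L_s = 360° × (240 − 80)/365.25 = 157.700°.
sin δ = sin 23.44° × sin 157.700° = 0.15094, so δ = +8.682°.
cos h₀ = −tan(-12.8°) tan(+8.682°) = 0.0347, h₀ = 1.5361 rad.
Bracket: h₀ sin ϕ sin δ + cos ϕ cos δ sin h₀ = 1.5361×-0.22155×0.15094 + 0.97515×0.98854×0.99940 = -0.051368 + 0.963396 = 0.912028.
Q̄ = (S_0/π) × [bracket] = (1361/π) × 0.912028 = 395.1 W/m².

Q̄ ≈ 395 W/m²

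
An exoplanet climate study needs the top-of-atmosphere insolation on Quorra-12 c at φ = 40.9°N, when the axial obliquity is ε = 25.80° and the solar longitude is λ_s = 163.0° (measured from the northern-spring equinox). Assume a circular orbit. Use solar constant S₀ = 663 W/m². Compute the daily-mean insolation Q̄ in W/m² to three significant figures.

Solar declination: sin δ = sin ε · sin λ_s = sin 25.80° × sin 163.0° = 0.12725, so δ = +7.311°.
cos H₀ = −tan(+40.9°) tan(+7.311°) = -0.1111, H₀ = 1.6822 rad.
Bracket: H₀ sin φ sin δ + cos φ cos δ sin H₀ = 1.6822×0.65474×0.12725 + 0.75585×0.99187×0.99381 = 0.140154 + 0.745064 = 0.885218.
Q̄ = (S₀/π) × [bracket] = (663/π) × 0.885218 = 186.8 W/m².

Q̄ ≈ 187 W/m²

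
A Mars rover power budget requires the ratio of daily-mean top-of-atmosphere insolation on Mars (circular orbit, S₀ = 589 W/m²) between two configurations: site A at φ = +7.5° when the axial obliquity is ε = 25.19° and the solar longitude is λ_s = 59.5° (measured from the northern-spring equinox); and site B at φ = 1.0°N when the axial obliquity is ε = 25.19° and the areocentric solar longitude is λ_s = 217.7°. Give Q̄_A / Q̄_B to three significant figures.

Q̄_A / Q̄_B ≈ 1.04

— Configuration A (φ=+7.5°):
Solar declination: sin δ = sin ε · sin λ_s = sin 25.19° × sin 59.5° = 0.36673, so δ = +21.514°.
cos H₀ = −tan(+7.5°) tan(+21.514°) = -0.0519, H₀ = 1.6227 rad.
Bracket: H₀ sin φ sin δ + cos φ cos δ sin H₀ = 1.6227×0.13053×0.36673 + 0.99144×0.93033×0.99865 = 0.077677 + 0.921121 = 0.998798.
Q̄ = (S₀/π) × [bracket] = (589/π) × 0.998798 = 187.26 W/m².
— Configuration B (φ=+1.0°):
sin δ = sin 25.19° × sin 217.7° = -0.26028, so δ = -15.087°.
cos H₀ = −tan(+1.0°) tan(-15.087°) = 0.0047, H₀ = 1.5661 rad.
Bracket: H₀ sin φ sin δ + cos φ cos δ sin H₀ = 1.5661×0.01745×-0.26028 + 0.99985×0.96553×0.99999 = -0.007113 + 0.965376 = 0.958263.
Q̄ = (S₀/π) × [bracket] = (589/π) × 0.958263 = 179.66 W/m².
Ratio Q̄_A / Q̄_B = 187.26 / 179.66 = 1.042.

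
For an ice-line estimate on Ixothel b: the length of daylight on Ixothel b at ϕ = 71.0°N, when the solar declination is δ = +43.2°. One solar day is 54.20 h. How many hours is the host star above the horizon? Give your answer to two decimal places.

54.20 h

Sunrise equation: cos h₀ = −tan ϕ · tan δ = -2.7272 ≤ −1, so the host star never sets (polar day) and h₀ = π.
Daylight = 2h₀/(2π) × 54.20 h = (3.1416/π) × 54.20 = 54.20 h.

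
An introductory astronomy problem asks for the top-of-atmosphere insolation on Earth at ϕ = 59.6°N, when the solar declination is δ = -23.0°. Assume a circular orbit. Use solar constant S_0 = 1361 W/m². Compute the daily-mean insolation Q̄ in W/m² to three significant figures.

Q̄ ≈ 28.1 W/m²

cos h₀ = −tan(+59.6°) tan(-23.000°) = 0.7235, h₀ = 0.7619 rad.
Bracket: h₀ sin ϕ sin δ + cos ϕ cos δ sin h₀ = 0.7619×0.86251×-0.39073 + 0.50603×0.92050×0.69032 = -0.256767 + 0.321551 = 0.064784.
Q̄ = (S_0/π) × [bracket] = (1361/π) × 0.064784 = 28.07 W/m².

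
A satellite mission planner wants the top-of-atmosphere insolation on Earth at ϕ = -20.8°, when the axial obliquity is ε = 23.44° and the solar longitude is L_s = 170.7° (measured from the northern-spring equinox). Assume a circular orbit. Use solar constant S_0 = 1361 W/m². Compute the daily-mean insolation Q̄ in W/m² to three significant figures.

Q̄ ≈ 389 W/m²

Solar declination: sin δ = sin ε · sin L_s = sin 23.44° × sin 170.7° = 0.06428, so δ = +3.686°.
cos h₀ = −tan(-20.8°) tan(+3.686°) = 0.0245, h₀ = 1.5463 rad.
Bracket: h₀ sin ϕ sin δ + cos ϕ cos δ sin h₀ = 1.5463×-0.35511×0.06428 + 0.93483×0.99793×0.99970 = -0.035297 + 0.932615 = 0.897318.
Q̄ = (S_0/π) × [bracket] = (1361/π) × 0.897318 = 388.7 W/m².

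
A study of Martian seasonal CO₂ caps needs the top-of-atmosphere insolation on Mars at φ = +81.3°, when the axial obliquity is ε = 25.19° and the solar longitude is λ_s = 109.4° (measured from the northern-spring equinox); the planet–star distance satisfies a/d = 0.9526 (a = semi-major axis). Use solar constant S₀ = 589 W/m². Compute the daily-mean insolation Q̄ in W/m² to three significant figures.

Solar declination: sin δ = sin ε · sin λ_s = sin 25.19° × sin 109.4° = 0.40146, so δ = +23.669°.
cos H₀ = −tan(+81.3°) tan(+23.669°) = -2.8645 ≤ −1 ⇒ polar day, H₀ = π.
Bracket: H₀ sin φ sin δ + cos φ cos δ sin H₀ = 3.1416×0.98849×0.40146 + 0.15126×0.91588×0.00000 = 1.246710 + 0.000000 = 1.246710.
Inverse-square distance factor (a/d)² = 0.9526² = 0.907447.
Q̄ = (S₀/π) × 0.907447 × [bracket] = (589/π) × 0.907447 × 1.246710 = 212.1 W/m².

Q̄ ≈ 212 W/m²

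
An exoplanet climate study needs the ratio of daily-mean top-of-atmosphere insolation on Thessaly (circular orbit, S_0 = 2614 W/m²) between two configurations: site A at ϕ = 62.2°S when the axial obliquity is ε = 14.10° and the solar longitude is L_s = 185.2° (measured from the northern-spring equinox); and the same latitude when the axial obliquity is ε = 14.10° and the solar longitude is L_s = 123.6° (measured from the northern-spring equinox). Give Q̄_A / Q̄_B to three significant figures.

Q̄_A / Q̄_B ≈ 2.36

— Configuration A (ϕ=-62.2°):
Solar declination: sin δ = sin ε · sin L_s = sin 14.10° × sin 185.2° = -0.02208, so δ = -1.265°.
cos h₀ = −tan(-62.2°) tan(-1.265°) = -0.0419, h₀ = 1.6127 rad.
Bracket: h₀ sin ϕ sin δ + cos ϕ cos δ sin h₀ = 1.6127×-0.88458×-0.02208 + 0.46639×0.99976×0.99912 = 0.031498 + 0.465868 = 0.497366.
Q̄ = (S_0/π) × [bracket] = (2614/π) × 0.497366 = 413.84 W/m².
— Configuration B (ϕ=-62.2°):
Solar declination: sin δ = sin ε · sin L_s = sin 14.10° × sin 123.6° = 0.20291, so δ = +11.707°.
cos h₀ = −tan(-62.2°) tan(+11.707°) = 0.3930, h₀ = 1.1669 rad.
Bracket: h₀ sin ϕ sin δ + cos ϕ cos δ sin h₀ = 1.1669×-0.88458×0.20291 + 0.46639×0.97920×0.91952 = -0.209447 + 0.419935 = 0.210488.
Q̄ = (S_0/π) × [bracket] = (2614/π) × 0.210488 = 175.14 W/m².
Ratio Q̄_A / Q̄_B = 413.84 / 175.14 = 2.363.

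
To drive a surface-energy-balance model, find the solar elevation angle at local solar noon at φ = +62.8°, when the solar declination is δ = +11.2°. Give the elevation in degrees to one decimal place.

38.4°

At local noon the hour angle is zero, so the zenith angle equals |φ − δ| = |+62.8° − (+11.200°)| = 51.600°.
Elevation = 90° − 51.600° = 38.4°.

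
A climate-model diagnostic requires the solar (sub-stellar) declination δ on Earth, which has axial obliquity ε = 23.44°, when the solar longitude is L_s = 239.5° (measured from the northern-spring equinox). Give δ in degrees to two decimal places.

sin δ = sin ε · sin L_s = sin 23.44° × sin 239.5° = -0.342746.
δ = arcsin(-0.342746) = -20.04°.

δ = -20.04°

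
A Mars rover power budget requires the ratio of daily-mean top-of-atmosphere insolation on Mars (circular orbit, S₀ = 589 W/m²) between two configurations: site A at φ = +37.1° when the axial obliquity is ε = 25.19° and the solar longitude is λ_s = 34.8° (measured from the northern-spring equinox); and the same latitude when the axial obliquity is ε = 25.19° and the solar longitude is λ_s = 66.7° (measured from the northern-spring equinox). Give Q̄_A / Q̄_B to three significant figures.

Q̄_A / Q̄_B ≈ 0.891

— Configuration A (φ=+37.1°):
Solar declination: sin δ = sin ε · sin λ_s = sin 25.19° × sin 34.8° = 0.24291, so δ = +14.058°.
cos H₀ = −tan(+37.1°) tan(+14.058°) = -0.1894, H₀ = 1.7613 rad.
Bracket: H₀ sin φ sin δ + cos φ cos δ sin H₀ = 1.7613×0.60321×0.24291 + 0.79758×0.97005×0.98190 = 0.258076 + 0.759689 = 1.017765.
Q̄ = (S₀/π) × [bracket] = (589/π) × 1.017765 = 190.82 W/m².
— Configuration B (φ=+37.1°):
Solar declination: sin δ = sin ε · sin λ_s = sin 25.19° × sin 66.7° = 0.39091, so δ = +23.011°.
cos H₀ = −tan(+37.1°) tan(+23.011°) = -0.3212, H₀ = 1.8978 rad.
Bracket: H₀ sin φ sin δ + cos φ cos δ sin H₀ = 1.8978×0.60321×0.39091 + 0.79758×0.92043×0.94701 = 0.447503 + 0.695216 = 1.142719.
Q̄ = (S₀/π) × [bracket] = (589/π) × 1.142719 = 214.24 W/m².
Ratio Q̄_A / Q̄_B = 190.82 / 214.24 = 0.8907.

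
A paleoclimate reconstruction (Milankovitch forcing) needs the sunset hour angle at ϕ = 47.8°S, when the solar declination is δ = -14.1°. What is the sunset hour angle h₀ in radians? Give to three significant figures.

cos h₀ = −tan ϕ · tan δ = −tan(-47.8°) × tan(-14.100°) = -0.2770, so h₀ = 1.8515 rad = 106.08°.

h₀ = 1.85 rad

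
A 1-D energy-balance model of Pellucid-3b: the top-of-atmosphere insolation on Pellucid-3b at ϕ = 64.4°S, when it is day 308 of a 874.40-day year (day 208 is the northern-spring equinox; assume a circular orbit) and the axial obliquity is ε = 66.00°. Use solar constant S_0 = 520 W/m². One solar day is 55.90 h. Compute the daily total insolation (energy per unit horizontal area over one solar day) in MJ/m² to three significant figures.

Solar longitude: L_s = 360° × (308 − 208)/874.40 = 41.171°.
sin δ = sin 66.00° × sin 41.171° = 0.60140, so δ = +36.970°.
cos h₀ = −tan(-64.4°) tan(+36.970°) = 1.5711 ≥ 1 ⇒ polar night, h₀ = 0 and Q̄ = 0.
Daily total = Q̄ × 55.90 h × 3600 s/h = 0.00 MJ/m².

0.00 MJ/m²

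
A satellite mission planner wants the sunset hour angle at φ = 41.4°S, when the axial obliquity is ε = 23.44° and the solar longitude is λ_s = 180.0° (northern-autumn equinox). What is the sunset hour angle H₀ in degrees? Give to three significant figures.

H₀ = 90.0°

Solar declination: sin δ = sin ε · sin λ_s = sin 23.44° × sin 180.0° = 0.00000, so δ = +0.000°.
cos H₀ = −tan φ · tan δ = −tan(-41.4°) × tan(+0.000°) = 0.0000, so H₀ = 1.5708 rad = 90.00°.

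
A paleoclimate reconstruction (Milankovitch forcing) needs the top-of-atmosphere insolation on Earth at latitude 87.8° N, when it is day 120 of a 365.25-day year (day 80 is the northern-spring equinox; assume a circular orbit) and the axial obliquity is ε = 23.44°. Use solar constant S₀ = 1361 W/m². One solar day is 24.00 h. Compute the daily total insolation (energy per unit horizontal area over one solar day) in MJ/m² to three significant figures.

Solar longitude: λ_s = 360° × (120 − 80)/365.25 = 39.425°.
sin δ = sin 23.44° × sin 39.425° = 0.25262, so δ = +14.633°.
cos H₀ = −tan(+87.8°) tan(+14.633°) = -6.7964 ≤ −1 ⇒ polar day, H₀ = π.
Bracket: H₀ sin φ sin δ + cos φ cos δ sin H₀ = 3.1416×0.99926×0.25262 + 0.03839×0.96756×0.00000 = 0.793044 + 0.000000 = 0.793044.
Q̄ = (S₀/π) × [bracket] = (1361/π) × 0.793044 = 343.56 W/m².
Daily total = Q̄ × 24.00 h × 3600 s/h = 343.56 × 24.00 × 3600 / 10⁶ = 29.68 MJ/m².

29.7 MJ/m²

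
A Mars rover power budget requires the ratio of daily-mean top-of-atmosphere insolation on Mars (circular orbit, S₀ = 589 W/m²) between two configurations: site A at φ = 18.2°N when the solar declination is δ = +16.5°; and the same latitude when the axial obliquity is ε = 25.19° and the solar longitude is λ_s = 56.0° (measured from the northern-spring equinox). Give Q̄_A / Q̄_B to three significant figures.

— Configuration A (φ=+18.2°):
cos H₀ = −tan(+18.2°) tan(+16.500°) = -0.0974, H₀ = 1.6683 rad.
Bracket: H₀ sin φ sin δ + cos φ cos δ sin H₀ = 1.6683×0.31233×0.28402 + 0.94997×0.95882×0.99525 = 0.147992 + 0.906524 = 1.054516.
Q̄ = (S₀/π) × [bracket] = (589/π) × 1.054516 = 197.71 W/m².
— Configuration B (φ=+18.2°):
Solar declination: sin δ = sin ε · sin λ_s = sin 25.19° × sin 56.0° = 0.35286, so δ = +20.662°.
cos H₀ = −tan(+18.2°) tan(+20.662°) = -0.1240, H₀ = 1.6951 rad.
Bracket: H₀ sin φ sin δ + cos φ cos δ sin H₀ = 1.6951×0.31233×0.35286 + 0.94997×0.93568×0.99228 = 0.186815 + 0.882006 = 1.068821.
Q̄ = (S₀/π) × [bracket] = (589/π) × 1.068821 = 200.39 W/m².
Ratio Q̄_A / Q̄_B = 197.71 / 200.39 = 0.9866.

Q̄_A / Q̄_B ≈ 0.987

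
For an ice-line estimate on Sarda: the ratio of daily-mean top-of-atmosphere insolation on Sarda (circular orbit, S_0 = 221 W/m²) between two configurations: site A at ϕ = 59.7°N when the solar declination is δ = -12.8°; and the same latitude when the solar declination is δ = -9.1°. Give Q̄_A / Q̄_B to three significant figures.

Q̄_A / Q̄_B ≈ 0.758

— Configuration A (ϕ=+59.7°):
cos h₀ = −tan(+59.7°) tan(-12.800°) = 0.3888, h₀ = 1.1715 rad.
Bracket: h₀ sin ϕ sin δ + cos ϕ cos δ sin h₀ = 1.1715×0.86340×-0.22155 + 0.50453×0.97515×0.92132 = -0.224092 + 0.453282 = 0.229190.
Q̄ = (S_0/π) × [bracket] = (221/π) × 0.229190 = 16.123 W/m².
— Configuration B (ϕ=+59.7°):
cos h₀ = −tan(+59.7°) tan(-9.100°) = 0.2741, h₀ = 1.2931 rad.
Bracket: h₀ sin ϕ sin δ + cos ϕ cos δ sin h₀ = 1.2931×0.86340×-0.15816 + 0.50453×0.98741×0.96170 = -0.176580 + 0.479098 = 0.302518.
Q̄ = (S_0/π) × [bracket] = (221/π) × 0.302518 = 21.281 W/m².
Ratio Q̄_A / Q̄_B = 16.123 / 21.281 = 0.7576.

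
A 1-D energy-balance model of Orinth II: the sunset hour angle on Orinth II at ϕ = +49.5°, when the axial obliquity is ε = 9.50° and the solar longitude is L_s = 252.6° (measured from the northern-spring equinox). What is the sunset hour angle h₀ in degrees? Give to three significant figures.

h₀ = 79.2°

Solar declination: sin δ = sin ε · sin L_s = sin 9.50° × sin 252.6° = -0.15750, so δ = -9.062°.
cos h₀ = −tan ϕ · tan δ = −tan(+49.5°) × tan(-9.062°) = 0.1867, so h₀ = 1.3830 rad = 79.24°.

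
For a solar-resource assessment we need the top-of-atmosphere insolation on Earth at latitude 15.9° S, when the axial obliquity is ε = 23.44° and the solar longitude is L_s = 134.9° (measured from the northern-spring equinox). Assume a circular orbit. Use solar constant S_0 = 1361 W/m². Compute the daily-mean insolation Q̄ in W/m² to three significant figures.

Q̄ ≈ 349 W/m²

Solar declination: sin δ = sin ε · sin L_s = sin 23.44° × sin 134.9° = 0.28177, so δ = +16.366°.
cos h₀ = −tan(-15.9°) tan(+16.366°) = 0.0837, h₀ = 1.4870 rad.
Bracket: h₀ sin ϕ sin δ + cos ϕ cos δ sin h₀ = 1.4870×-0.27396×0.28177 + 0.96174×0.95948×0.99649 = -0.114787 + 0.919531 = 0.804744.
Q̄ = (S_0/π) × [bracket] = (1361/π) × 0.804744 = 348.6 W/m².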